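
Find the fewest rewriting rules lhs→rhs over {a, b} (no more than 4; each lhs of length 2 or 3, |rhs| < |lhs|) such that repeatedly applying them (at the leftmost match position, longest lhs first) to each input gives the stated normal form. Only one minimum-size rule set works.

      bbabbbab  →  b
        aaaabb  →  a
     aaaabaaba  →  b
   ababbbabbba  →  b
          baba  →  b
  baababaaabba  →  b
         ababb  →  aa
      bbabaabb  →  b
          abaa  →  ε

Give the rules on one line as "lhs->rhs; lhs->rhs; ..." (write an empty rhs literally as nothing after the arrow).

aaa->; ab->a; ba->b; bb->b

  | bbabbbab => babbbab => bbbbab => bbbab => bbab => bab => bb => b
  | aaaabb => abb => ab => a
  | aaaabaaba => abaaba => aaaba => ba => b
  | ababbbabbba => aabbbabbba => aabbabbba => aababbba => aaabbba => bbba => bba => ba => b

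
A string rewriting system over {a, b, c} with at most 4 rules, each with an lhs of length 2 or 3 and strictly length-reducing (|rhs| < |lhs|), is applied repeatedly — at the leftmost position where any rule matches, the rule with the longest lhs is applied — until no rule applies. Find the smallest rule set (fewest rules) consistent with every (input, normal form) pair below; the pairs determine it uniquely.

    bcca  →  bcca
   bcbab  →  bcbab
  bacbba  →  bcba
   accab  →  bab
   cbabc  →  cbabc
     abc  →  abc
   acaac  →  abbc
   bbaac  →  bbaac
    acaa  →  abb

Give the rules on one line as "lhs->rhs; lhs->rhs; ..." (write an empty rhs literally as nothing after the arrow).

acb->c; acc->b; caa->bb

  | bcca
  | bcbab
  | bacbba => bcba
  | accab => bab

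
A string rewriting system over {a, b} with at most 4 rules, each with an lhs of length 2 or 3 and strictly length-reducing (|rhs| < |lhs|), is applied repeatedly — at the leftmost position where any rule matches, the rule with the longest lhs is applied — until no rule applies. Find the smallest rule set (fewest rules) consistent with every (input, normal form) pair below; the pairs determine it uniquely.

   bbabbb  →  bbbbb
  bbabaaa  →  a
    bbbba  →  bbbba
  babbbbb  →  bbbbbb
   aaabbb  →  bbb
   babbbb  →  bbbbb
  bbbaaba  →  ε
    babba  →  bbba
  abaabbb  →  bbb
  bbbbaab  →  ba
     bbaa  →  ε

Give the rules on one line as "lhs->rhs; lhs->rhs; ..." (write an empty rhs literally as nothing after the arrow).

aa->; aab->ba; ab->b; baa->aa

  | bbabbb => bbbbb
  | bbabaaa => bbbaaa => bbaaa => baaa => aaa => a
  | bbbba
  | babbbbb => bbbbbb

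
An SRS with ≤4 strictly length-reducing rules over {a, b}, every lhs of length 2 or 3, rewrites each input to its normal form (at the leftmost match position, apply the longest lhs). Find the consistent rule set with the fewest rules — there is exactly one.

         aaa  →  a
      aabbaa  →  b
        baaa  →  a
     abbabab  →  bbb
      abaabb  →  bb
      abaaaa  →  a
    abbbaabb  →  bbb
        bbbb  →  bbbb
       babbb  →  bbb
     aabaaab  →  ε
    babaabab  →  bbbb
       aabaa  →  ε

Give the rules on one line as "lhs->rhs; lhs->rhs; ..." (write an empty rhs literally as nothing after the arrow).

aa->; ab->; aba->b; baa->

  | aaa => a
  | aabbaa => bbaa => b
  | baaa => a
  | abbabab => babab => bbb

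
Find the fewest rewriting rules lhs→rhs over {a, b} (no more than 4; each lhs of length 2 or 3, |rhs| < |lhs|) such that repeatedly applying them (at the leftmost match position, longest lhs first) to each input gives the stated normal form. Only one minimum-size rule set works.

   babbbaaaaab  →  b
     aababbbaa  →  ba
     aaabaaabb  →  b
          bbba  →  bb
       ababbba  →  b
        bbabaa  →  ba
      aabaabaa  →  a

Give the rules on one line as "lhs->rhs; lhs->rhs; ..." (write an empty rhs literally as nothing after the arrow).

aa->a; ab->; bba->b

  | babbbaaaaab => bbbaaaaab => bbaaaab => baaab => baab => bab => b
  | aababbbaa => ababbbaa => abbbaa => bbaa => ba
  | aaabaaabb => aabaaabb => abaaabb => aaabb => aabb => abb => b
  | bbba => bb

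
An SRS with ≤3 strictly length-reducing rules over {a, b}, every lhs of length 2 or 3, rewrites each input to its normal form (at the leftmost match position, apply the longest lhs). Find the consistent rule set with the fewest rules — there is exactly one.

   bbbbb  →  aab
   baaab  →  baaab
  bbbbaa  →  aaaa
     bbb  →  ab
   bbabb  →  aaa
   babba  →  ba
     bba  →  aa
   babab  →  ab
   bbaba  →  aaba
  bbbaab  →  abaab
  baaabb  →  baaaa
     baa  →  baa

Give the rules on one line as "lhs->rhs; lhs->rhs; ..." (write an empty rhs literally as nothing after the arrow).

bab->; bb->a

  | bbbbb => abbb => aab
  | baaab
  | bbbbaa => abbaa => aaaa
  | bbb => ab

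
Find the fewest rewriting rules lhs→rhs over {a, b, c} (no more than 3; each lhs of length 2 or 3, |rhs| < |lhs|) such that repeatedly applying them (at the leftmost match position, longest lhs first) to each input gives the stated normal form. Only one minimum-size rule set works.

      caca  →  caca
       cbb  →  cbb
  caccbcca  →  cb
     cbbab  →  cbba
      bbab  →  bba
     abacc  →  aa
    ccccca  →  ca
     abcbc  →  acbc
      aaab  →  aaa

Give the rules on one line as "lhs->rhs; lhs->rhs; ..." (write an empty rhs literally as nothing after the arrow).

  | caca
  | cbb
  | caccbcca => cabcca => cacca => caa => cb
  | cbbab => cbba

ab->a; caa->cb; cc->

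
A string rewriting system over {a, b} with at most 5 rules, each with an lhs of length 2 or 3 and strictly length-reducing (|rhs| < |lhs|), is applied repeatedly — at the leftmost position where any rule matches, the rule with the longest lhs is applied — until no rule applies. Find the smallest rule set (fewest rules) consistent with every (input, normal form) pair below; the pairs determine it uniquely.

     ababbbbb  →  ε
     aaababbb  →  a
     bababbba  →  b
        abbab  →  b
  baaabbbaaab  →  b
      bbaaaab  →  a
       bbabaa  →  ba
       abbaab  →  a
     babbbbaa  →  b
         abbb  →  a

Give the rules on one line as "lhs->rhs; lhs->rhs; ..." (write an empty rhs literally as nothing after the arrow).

aa->b; ab->; bb->a; bbb->a

  | ababbbbb => abbbbb => bbbb => ab => ε
  | aaababbb => bababbb => babbb => bbb => a
  | bababbba => babbba => bbba => aa => b
  | abbab => bab => b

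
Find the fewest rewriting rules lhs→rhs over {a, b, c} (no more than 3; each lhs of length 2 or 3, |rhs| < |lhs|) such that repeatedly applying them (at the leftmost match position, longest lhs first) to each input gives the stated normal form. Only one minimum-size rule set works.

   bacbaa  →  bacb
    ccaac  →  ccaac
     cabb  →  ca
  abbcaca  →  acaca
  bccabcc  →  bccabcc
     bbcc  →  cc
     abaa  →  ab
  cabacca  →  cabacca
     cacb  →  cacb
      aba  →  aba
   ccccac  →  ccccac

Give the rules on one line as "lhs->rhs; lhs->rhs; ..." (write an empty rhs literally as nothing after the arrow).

baa->b; bb->

  | bacbaa => bacb
  | ccaac
  | cabb => ca
  | abbcaca => acaca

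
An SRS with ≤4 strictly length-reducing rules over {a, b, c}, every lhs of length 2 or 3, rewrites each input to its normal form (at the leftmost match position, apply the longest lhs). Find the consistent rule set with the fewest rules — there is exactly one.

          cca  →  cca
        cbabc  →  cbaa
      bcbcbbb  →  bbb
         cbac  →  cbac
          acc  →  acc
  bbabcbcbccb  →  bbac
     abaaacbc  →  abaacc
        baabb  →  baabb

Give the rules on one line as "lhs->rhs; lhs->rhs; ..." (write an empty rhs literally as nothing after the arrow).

  | cca
  | cbabc => cbaa
  | bcbcbbb => bcbbb => bbb
  | cbac

acb->c; bc->a; bcb->b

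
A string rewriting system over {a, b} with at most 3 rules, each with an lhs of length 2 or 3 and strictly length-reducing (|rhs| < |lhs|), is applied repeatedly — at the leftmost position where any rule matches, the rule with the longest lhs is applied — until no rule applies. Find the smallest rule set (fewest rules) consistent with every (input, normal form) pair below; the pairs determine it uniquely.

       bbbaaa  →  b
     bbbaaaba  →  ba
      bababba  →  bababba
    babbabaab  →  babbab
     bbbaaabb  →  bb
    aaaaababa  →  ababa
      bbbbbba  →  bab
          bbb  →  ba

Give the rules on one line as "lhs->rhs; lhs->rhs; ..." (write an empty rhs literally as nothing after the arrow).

  | bbbaaa => baaaa => baa => b
  | bbbaaaba => baaaaba => baaba => ba
  | bababba
  | babbabaab => babbab

aa->; aab->; bbb->ba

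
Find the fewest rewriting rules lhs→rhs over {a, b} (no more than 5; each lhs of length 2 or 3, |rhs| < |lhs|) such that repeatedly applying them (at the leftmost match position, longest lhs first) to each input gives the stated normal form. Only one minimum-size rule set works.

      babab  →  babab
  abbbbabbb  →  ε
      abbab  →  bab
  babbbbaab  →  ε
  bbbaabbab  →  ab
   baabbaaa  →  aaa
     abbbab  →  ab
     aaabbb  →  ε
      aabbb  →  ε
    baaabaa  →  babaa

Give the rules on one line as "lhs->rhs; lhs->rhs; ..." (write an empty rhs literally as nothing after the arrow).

  | babab
  | abbbbabbb => bbbabbb => abbb => bb => ε
  | abbab => bab
  | babbbbaab => bbbbaab => baab => bb => ε

aab->b; abb->b; bb->; bbb->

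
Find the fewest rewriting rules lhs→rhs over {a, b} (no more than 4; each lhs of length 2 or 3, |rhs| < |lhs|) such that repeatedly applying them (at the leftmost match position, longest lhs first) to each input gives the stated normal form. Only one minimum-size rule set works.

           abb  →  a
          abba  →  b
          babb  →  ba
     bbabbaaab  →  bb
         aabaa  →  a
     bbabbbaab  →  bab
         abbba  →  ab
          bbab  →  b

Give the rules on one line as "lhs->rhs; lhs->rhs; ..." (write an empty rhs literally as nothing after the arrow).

  | abb => a
  | abba => aa => b
  | babb => ba
  | bbabbaaab => bbaaab => aab => bb

aa->b; aba->ab; abb->a; bba->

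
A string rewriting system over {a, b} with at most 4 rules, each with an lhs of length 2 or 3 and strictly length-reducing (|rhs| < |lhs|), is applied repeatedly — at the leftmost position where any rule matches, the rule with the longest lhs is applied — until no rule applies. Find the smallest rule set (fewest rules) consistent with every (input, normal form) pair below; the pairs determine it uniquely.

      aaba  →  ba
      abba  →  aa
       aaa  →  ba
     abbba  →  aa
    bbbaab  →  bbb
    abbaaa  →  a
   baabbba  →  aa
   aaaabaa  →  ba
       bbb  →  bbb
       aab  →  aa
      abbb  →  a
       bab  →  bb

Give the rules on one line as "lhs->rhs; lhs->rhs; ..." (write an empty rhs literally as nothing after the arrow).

  | aaba => aaa => ba
  | abba => aba => aa
  | aaa => ba
  | abbba => abba => aba => aa

aaa->ba; ab->a; baa->a; bab->bb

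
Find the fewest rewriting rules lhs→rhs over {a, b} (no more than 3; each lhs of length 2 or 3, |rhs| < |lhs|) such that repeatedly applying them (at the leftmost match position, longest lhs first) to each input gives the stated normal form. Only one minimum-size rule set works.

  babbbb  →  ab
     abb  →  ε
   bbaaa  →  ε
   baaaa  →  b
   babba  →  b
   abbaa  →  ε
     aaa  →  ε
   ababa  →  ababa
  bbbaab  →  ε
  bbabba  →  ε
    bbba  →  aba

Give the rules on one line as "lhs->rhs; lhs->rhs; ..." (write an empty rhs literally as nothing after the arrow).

  | babbbb => baabb => bbb => ab
  | abb => aa => ε
  | bbaaa => aaaa => aaa => aa => ε
  | baaaa => baaa => baa => b

aa->; aaa->aa; bb->a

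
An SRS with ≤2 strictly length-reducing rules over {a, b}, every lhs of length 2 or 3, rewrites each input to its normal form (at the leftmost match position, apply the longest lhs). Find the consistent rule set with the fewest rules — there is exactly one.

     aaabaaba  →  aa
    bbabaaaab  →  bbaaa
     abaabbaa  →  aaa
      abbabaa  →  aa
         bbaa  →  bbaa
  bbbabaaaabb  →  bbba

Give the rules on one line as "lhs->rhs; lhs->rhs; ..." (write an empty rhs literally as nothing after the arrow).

aab->; ab->a

  | aaabaaba => aaaba => aa
  | bbabaaaab => bbaaaaab => bbaaa
  | abaabbaa => aaabbaa => abaa => aaa
  | abbabaa => ababaa => aabaa => aa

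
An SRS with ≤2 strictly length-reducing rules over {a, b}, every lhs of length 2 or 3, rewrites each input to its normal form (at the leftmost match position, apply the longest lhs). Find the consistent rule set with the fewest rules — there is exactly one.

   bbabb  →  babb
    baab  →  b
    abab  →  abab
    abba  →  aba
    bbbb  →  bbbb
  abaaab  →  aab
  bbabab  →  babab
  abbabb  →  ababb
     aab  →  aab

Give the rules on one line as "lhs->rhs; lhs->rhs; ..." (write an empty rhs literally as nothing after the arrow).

  | bbabb => babb
  | baab => b
  | abab
  | abba => aba

baa->; bba->ba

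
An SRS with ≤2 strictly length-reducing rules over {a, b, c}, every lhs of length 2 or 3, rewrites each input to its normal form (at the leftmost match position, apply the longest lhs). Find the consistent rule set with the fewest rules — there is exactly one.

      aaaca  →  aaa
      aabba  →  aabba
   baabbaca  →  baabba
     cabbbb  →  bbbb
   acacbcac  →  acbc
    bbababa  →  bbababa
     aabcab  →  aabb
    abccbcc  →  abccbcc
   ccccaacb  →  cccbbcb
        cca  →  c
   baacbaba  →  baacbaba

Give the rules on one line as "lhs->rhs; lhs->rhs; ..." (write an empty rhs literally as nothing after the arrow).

  | aaaca => aaa
  | aabba
  | baabbaca => baabba
  | cabbbb => bbbb

ca->; caa->bb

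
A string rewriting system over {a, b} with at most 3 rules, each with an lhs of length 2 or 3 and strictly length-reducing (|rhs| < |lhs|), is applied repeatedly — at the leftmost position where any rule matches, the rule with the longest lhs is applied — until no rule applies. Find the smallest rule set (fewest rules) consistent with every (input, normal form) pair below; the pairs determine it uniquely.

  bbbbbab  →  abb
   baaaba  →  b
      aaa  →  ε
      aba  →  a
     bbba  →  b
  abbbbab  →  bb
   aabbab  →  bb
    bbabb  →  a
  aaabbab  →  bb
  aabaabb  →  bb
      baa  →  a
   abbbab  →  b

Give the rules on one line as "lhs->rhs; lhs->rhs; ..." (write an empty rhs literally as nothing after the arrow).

aa->b; ba->; bbb->a

  | bbbbbab => abbab => abb
  | baaaba => aaba => bba => b
  | aaa => ba => ε
  | aba => a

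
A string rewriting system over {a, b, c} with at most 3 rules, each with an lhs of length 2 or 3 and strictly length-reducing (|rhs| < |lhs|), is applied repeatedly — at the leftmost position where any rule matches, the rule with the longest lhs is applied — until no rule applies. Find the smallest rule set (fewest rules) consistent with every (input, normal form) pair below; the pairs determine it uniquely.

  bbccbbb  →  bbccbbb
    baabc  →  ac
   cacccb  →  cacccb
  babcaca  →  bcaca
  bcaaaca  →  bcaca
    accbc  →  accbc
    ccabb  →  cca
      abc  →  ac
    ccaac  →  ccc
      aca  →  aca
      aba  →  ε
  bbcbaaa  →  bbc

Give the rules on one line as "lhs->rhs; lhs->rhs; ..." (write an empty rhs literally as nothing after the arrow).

aa->; ab->a; ba->

  | bbccbbb
  | baabc => abc => ac
  | cacccb
  | babcaca => bcaca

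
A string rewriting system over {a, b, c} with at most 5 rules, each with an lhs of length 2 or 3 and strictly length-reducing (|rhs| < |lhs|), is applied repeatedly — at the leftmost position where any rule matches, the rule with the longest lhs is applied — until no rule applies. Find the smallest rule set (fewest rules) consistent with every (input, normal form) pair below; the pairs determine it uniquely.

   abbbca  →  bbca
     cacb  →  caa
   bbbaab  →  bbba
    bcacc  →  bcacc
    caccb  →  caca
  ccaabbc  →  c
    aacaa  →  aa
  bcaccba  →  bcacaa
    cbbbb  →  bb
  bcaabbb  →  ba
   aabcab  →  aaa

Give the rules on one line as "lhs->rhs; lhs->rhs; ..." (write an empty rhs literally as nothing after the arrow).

  | abbbca => bbca
  | cacb => caa
  | bbbaab => bbba
  | bcacc

aac->; ab->; cab->aa; cb->a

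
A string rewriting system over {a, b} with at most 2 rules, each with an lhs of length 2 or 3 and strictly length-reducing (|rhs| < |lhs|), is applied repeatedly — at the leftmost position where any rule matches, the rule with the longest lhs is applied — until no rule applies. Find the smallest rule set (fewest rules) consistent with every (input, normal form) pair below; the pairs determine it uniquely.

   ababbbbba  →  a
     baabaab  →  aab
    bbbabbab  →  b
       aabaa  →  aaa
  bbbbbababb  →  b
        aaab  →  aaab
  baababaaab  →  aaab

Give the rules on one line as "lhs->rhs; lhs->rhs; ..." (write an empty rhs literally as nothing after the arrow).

ba->; bb->b

  | ababbbbba => abbbbba => abbbba => abbba => abba => aba => a
  | baabaab => abaab => aab
  | bbbabbab => bbabbab => babbab => bbab => bab => b
  | aabaa => aaa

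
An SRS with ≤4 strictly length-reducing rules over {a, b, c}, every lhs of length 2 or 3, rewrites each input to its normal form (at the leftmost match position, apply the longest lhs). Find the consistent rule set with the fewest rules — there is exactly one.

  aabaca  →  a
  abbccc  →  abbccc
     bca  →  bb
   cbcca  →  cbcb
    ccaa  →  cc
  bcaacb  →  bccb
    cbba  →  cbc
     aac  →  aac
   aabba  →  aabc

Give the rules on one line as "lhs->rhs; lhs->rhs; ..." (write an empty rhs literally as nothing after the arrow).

acb->; ba->c; ca->b

  | aabaca => aacca => aacb => a
  | abbccc
  | bca => bb
  | cbcca => cbcb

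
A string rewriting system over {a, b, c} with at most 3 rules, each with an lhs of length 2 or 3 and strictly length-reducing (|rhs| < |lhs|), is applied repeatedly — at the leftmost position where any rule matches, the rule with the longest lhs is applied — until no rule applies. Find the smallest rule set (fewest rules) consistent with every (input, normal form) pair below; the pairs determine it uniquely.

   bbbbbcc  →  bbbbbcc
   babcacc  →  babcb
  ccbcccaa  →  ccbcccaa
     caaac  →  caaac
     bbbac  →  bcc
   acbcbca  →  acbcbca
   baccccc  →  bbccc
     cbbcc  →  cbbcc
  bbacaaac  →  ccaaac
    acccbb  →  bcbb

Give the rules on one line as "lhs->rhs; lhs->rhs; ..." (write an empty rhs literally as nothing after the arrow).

acc->b; bba->c

  | bbbbbcc
  | babcacc => babcb
  | ccbcccaa
  | caaac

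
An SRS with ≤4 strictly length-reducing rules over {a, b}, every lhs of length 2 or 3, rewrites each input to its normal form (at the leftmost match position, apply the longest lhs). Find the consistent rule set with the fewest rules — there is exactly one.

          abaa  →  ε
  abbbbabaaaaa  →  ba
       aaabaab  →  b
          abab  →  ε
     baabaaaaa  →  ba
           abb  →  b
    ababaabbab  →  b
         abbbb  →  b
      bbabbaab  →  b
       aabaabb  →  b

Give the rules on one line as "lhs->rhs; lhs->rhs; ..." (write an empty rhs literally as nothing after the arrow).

  | abaa => aa => ε
  | abbbbabaaaaa => bbbabaaaaa => bbabaaaaa => babaaaaa => baaaaa => baaa => ba
  | aaabaab => abaab => aab => b
  | abab => ab => ε

aa->; ab->; bb->b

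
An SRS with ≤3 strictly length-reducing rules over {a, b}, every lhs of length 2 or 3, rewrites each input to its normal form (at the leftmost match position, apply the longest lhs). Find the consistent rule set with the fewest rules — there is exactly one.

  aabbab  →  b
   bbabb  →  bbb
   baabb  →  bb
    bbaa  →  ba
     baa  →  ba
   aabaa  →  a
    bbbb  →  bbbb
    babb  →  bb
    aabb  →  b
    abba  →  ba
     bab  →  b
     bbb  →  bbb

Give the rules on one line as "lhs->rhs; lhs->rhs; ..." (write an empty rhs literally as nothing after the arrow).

aa->a; ab->; bba->b

  | aabbab => abbab => bab => b
  | bbabb => bbb
  | baabb => babb => bb
  | bbaa => ba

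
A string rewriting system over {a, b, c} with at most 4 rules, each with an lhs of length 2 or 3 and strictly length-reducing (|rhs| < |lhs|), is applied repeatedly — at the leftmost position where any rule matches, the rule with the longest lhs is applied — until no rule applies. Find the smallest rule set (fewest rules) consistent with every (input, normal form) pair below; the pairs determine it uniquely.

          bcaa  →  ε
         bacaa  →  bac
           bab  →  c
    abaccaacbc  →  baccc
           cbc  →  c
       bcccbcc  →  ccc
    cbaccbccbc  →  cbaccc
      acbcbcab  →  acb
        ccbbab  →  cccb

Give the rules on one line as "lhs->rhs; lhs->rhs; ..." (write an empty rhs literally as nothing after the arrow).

  | bcaa => aa => ε
  | bacaa => bac
  | bab => bb => c
  | abaccaacbc => baccaacbc => bacccbc => baccc

aa->; ab->b; bb->c; bc->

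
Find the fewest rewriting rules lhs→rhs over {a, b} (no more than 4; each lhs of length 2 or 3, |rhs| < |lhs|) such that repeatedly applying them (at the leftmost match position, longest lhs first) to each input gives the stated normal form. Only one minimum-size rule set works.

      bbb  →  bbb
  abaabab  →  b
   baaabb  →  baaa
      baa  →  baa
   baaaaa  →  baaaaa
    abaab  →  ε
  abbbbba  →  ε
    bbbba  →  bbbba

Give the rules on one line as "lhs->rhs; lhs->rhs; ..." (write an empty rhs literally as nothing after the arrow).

  | bbb
  | abaabab => abab => b
  | baaabb => baaa
  | baa

ab->; aba->; abb->a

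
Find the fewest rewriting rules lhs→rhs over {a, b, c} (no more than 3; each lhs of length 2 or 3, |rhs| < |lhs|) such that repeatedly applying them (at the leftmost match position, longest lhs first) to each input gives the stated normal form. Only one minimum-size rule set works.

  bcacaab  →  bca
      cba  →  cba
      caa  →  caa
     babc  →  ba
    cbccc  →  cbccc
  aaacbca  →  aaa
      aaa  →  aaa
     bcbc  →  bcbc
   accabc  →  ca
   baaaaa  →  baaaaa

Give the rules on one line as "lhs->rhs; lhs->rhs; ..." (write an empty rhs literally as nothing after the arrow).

  | bcacaab => bcaab => bca
  | cba
  | caa
  | babc => ba

ab->; abc->a; ac->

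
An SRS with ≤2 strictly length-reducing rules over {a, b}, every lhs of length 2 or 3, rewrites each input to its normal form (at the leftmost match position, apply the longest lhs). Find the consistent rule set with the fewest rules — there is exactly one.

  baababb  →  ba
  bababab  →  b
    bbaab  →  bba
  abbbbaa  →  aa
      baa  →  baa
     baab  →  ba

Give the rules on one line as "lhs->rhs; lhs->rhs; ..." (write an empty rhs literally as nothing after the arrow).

ab->; abb->ab

  | baababb => baabb => baab => ba
  | bababab => babab => bab => b
  | bbaab => bba
  | abbbbaa => abbbaa => abbaa => abaa => aa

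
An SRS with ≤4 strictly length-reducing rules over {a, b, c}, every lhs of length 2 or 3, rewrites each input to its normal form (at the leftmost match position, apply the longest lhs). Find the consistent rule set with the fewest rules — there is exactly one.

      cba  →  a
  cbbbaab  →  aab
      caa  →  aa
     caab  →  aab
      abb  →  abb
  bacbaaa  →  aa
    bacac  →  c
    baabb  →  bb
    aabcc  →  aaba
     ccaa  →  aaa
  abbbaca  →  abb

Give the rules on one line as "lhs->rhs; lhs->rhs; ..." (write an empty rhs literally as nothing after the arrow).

baa->; ca->a; cb->c; cc->a

  | cba => ca => a
  | cbbbaab => cbbaab => cbaab => caab => aab
  | caa => aa
  | caab => aab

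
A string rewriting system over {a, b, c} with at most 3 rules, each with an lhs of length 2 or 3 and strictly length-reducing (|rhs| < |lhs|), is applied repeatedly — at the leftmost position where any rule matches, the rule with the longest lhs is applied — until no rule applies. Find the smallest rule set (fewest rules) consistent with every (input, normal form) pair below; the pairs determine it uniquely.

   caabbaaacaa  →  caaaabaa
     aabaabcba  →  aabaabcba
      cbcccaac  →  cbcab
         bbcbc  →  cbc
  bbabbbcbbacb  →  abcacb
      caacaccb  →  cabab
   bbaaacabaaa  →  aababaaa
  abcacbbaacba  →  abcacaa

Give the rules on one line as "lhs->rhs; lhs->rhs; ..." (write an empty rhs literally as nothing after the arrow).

aac->ab; bb->; cc->

  | caabbaaacaa => caaaaacaa => caaaabaa
  | aabaabcba
  | cbcccaac => cbcaac => cbcab
  | bbcbc => cbc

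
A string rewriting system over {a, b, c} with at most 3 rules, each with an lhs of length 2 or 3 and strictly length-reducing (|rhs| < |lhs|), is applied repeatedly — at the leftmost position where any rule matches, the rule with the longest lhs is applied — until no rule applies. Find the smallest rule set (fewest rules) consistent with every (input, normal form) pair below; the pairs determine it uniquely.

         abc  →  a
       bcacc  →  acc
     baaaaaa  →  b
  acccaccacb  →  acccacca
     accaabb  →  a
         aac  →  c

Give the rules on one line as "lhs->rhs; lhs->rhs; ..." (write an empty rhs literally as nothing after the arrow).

  | abc => a
  | bcacc => acc
  | baaaaaa => baaaa => baa => b
  | acccaccacb => acccacca

aa->; bc->; cb->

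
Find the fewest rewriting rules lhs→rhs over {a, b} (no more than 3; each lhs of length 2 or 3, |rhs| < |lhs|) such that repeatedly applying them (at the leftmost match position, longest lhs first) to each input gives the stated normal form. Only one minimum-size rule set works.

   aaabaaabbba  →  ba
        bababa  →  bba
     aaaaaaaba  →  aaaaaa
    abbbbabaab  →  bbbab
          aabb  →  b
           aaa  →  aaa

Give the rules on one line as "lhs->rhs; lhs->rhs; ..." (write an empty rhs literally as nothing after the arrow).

  | aaabaaabbba => aaaabbba => aabba => ba
  | bababa => bba
  | aaaaaaaba => aaaaaa
  | abbbbabaab => bbbabaab => bbbab

aab->; aba->; abb->b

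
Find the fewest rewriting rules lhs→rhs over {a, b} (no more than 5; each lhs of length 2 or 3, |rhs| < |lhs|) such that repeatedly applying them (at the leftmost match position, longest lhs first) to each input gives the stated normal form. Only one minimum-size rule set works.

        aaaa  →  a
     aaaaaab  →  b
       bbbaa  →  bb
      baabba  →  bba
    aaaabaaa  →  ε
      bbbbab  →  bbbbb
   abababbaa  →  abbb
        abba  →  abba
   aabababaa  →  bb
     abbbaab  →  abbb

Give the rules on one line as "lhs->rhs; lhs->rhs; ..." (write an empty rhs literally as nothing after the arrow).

aa->; aaa->; baa->; bab->bb

  | aaaa => a
  | aaaaaab => aaab => b
  | bbbaa => bb
  | baabba => bba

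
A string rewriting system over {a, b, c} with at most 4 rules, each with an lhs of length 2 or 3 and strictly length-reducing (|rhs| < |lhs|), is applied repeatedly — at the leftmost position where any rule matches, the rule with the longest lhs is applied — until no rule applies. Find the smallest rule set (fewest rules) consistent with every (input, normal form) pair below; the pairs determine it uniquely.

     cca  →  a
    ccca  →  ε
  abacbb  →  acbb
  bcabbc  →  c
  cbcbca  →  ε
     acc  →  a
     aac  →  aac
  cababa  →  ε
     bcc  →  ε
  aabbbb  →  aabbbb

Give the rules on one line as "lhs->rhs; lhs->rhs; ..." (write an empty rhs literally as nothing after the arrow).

  | cca => a
  | ccca => ca => ε
  | abacbb => acbb
  | bcabbc => cabbc => bbc => bc => c

ba->; bc->c; ca->; cc->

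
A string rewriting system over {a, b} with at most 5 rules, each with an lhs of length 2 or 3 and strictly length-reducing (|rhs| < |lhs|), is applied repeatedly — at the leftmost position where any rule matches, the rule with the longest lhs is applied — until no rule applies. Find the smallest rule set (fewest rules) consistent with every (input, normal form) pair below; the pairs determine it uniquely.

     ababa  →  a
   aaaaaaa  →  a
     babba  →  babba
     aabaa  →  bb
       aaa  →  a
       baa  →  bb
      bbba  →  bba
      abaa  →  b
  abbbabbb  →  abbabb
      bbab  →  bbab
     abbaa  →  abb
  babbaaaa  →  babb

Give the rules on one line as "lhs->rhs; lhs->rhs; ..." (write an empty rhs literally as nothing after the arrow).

aa->b; aaa->a; aba->a; bbb->bb

  | ababa => aba => a
  | aaaaaaa => aaaaa => aaa => a
  | babba
  | aabaa => bbaa => bbb => bb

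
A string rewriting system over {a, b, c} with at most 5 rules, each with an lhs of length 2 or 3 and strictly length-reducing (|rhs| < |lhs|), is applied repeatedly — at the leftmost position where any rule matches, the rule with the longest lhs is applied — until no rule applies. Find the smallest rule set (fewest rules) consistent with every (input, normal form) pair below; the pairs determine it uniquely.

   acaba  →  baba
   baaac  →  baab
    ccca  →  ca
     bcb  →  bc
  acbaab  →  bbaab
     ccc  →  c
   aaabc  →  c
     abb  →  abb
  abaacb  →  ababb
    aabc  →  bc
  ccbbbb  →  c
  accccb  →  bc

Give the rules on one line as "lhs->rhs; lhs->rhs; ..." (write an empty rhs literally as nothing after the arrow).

abc->cc; ac->b; cb->c; cc->c

  | acaba => baba
  | baaac => baab
  | ccca => cca => ca
  | bcb => bc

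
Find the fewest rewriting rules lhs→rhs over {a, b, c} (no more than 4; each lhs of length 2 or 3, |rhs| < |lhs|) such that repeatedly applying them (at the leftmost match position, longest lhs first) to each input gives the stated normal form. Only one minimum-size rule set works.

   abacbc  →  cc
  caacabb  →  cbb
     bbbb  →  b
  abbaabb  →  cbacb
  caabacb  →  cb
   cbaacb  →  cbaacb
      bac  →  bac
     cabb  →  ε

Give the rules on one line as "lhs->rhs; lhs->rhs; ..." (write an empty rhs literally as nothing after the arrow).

ab->c; bbb->; bc->c; ca->b

  | abacbc => cacbc => bcbc => cbc => cc
  | caacabb => bacabb => babbb => bcbb => cbb
  | bbbb => b
  | abbaabb => cbaabb => cbacb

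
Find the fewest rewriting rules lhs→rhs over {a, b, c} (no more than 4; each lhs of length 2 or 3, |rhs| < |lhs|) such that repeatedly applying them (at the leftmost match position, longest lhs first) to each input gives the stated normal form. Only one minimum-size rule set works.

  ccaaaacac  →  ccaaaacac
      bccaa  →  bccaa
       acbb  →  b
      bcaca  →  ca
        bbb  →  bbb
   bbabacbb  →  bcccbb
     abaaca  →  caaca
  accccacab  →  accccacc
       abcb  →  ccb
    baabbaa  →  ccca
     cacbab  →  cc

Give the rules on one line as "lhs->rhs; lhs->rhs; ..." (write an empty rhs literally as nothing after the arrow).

  | ccaaaacac
  | bccaa
  | acbb => b
  | bcaca => ca

ab->c; acb->; ba->c; bca->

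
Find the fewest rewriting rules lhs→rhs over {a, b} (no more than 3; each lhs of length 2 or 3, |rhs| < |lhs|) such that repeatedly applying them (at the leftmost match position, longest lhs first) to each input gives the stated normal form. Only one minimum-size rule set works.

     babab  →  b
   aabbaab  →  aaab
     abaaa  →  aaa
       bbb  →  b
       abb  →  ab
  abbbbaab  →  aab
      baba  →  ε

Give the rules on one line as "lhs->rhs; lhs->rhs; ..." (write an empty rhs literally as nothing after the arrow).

  | babab => bab => b
  | aabbaab => aabaab => aaab
  | abaaa => aaa
  | bbb => bb => b

ba->; bb->b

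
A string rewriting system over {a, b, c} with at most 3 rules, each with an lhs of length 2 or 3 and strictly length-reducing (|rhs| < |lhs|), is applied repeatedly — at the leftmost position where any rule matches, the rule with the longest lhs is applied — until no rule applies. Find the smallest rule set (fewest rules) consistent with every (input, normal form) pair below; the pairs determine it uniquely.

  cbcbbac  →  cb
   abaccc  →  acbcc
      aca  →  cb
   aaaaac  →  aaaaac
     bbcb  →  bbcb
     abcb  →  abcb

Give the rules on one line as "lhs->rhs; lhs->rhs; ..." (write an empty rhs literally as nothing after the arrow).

  | cbcbbac => cbbac => bac => cb
  | abaccc => acbcc
  | aca => cb
  | aaaaac

aca->cb; bac->cb; cbb->b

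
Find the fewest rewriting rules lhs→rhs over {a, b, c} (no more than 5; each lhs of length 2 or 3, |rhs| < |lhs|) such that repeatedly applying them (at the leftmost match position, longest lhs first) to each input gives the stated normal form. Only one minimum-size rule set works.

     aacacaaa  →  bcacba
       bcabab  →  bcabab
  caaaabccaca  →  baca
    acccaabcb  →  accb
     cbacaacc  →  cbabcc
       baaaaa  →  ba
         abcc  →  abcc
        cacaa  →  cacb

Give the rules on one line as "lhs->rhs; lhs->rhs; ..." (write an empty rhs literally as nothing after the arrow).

  | aacacaaa => bcacaaa => bcacba
  | bcabab
  | caaaabccaca => cbaabccaca => cbbbccaca => cbccaca => bccaca => baca
  | acccaabcb => acaabcb => acbbcb => accb

aa->b; bb->; cbc->bc; cca->a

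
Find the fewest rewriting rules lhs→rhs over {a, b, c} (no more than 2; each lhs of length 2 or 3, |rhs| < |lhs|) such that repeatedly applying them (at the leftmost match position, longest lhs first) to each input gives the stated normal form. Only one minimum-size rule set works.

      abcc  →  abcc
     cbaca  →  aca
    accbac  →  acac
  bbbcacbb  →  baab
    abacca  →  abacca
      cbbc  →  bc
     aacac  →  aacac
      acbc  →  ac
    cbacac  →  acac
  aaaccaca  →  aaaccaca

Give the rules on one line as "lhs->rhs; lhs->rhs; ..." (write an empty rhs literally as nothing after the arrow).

  | abcc
  | cbaca => aca
  | accbac => acac
  | bbbcacbb => baacbb => baab

bbc->a; cb->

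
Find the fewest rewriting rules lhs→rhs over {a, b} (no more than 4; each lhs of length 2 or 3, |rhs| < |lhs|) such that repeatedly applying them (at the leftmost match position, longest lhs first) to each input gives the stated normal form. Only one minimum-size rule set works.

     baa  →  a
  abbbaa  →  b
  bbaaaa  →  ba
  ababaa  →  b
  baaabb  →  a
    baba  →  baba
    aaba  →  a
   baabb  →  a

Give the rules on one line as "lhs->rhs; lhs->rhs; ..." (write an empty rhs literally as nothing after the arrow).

aa->b; aab->; bb->a; bba->

  | baa => bb => a
  | abbbaa => aabaa => aa => b
  | bbaaaa => aaa => ba
  | ababaa => ababb => abaa => abb => aa => b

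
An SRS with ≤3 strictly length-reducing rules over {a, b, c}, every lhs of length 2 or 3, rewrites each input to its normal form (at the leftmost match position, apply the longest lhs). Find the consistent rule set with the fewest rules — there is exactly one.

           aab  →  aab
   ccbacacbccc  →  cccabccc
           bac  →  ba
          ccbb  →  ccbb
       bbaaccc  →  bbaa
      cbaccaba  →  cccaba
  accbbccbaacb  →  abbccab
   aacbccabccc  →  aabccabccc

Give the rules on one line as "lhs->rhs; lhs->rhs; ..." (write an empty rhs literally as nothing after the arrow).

ac->a; cba->c

  | aab
  | ccbacacbccc => cccacbccc => cccabccc
  | bac => ba
  | ccbb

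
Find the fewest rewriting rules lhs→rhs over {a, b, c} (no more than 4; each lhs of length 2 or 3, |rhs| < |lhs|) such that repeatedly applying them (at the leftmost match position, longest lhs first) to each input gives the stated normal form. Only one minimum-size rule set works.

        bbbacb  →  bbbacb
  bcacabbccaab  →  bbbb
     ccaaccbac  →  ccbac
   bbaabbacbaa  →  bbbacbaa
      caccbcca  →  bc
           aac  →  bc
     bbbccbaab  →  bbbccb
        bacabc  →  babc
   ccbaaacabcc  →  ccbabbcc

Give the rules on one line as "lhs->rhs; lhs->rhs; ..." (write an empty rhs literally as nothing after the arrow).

aab->; aac->bc; ca->; cbc->bc

  | bbbacb
  | bcacabbccaab => bcabbccaab => bbbccaab => bbbcab => bbbb
  | ccaaccbac => caccbac => ccbac
  | bbaabbacbaa => bbbacbaa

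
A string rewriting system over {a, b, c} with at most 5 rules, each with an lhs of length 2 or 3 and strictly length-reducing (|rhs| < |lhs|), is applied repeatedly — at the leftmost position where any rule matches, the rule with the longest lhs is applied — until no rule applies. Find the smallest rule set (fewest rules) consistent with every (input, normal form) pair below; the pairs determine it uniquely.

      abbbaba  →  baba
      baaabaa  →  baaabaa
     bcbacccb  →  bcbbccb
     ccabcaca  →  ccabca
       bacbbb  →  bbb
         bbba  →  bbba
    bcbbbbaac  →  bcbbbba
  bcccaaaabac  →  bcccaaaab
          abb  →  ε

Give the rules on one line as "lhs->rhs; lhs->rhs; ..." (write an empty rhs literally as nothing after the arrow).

  | abbbaba => baba
  | baaabaa
  | bcbacccb => bcbbccb
  | ccabcaca => ccabca

abb->; ac->; acb->; acc->bc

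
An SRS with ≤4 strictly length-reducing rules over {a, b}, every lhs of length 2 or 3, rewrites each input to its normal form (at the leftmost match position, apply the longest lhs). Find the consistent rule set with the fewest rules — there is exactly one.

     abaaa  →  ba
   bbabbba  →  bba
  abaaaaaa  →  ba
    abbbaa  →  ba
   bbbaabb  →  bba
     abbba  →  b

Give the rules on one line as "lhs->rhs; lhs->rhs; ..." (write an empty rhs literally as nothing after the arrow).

aa->b; ab->a; baa->ba; bbb->bb

  | abaaa => aaaa => baa => ba
  | bbabbba => bbabba => bbaba => bbaa => bba
  | abaaaaaa => aaaaaaa => baaaaa => baaaa => baaa => baa => ba
  | abbbaa => abbaa => abaa => aaa => ba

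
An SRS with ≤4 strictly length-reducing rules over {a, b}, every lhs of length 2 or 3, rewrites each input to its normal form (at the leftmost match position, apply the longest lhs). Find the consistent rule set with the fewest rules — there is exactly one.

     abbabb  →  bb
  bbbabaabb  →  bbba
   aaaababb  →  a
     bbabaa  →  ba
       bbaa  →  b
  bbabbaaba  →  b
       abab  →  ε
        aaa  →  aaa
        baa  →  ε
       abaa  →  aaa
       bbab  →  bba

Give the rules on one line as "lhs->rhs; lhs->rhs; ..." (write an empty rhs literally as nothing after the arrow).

  | abbabb => baabb => bb
  | bbbabaabb => bbbaaabb => bbabb => bbba
  | aaaababb => aaabb => ab => a
  | bbabaa => bbaaa => ba

aab->; ab->a; abb->ba; baa->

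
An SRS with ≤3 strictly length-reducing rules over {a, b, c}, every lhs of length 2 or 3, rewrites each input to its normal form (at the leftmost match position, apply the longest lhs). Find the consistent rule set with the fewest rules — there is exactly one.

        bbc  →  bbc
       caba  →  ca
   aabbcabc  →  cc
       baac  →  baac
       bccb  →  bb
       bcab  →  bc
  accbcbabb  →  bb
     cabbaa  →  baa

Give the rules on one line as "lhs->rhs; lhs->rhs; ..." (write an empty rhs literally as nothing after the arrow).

ab->; cb->b

  | bbc
  | caba => ca
  | aabbcabc => abcabc => cabc => cc
  | baac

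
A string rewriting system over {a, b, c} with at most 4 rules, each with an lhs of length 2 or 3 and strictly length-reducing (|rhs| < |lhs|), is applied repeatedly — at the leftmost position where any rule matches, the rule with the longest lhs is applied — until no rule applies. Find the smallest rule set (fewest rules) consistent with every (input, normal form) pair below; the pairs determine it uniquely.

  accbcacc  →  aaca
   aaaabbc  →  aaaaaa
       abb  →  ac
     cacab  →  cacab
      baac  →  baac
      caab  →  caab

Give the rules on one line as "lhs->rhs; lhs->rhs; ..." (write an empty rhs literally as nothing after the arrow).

bb->c; bbc->aa; cc->; ccb->a

  | accbcacc => aacacc => aaca
  | aaaabbc => aaaaaa
  | abb => ac
  | cacab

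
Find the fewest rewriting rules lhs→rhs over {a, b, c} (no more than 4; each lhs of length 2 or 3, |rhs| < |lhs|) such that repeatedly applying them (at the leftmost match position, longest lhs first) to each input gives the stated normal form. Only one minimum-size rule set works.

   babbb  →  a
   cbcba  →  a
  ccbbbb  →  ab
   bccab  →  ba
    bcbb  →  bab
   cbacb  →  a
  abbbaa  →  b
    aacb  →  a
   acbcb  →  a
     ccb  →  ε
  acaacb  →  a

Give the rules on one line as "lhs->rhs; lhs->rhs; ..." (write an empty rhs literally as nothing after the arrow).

  | babbb => baab => bb => a
  | cbcba => acba => aaa => a
  | ccbbbb => cabbb => bbb => ab
  | bccab => bcb => ba

aa->; bb->a; ca->; cb->a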